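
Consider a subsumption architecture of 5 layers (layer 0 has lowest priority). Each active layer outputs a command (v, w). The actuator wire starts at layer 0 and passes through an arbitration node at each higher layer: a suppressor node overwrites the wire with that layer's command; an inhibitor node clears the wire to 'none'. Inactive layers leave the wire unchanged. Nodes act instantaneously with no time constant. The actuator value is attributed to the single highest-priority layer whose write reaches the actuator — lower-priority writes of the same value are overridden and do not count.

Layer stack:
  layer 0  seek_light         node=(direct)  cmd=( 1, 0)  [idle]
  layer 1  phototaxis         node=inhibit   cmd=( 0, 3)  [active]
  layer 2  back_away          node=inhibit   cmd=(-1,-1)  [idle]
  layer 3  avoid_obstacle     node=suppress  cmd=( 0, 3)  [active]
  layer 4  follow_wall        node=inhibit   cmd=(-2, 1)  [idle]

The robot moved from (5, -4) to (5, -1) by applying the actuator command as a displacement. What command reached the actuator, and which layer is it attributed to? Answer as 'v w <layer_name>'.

0 3 avoid_obstacle

displacement = (5, -1) − (5, -4) = (0, 3)
layer 0 (seek_light) idle — none
layer 1 (phototaxis) active — inhibits: none
layer 2 (back_away) idle — unchanged: none
layer 3 (avoid_obstacle) active — suppresses: (0, 3)
layer 4 (follow_wall) idle — unchanged: (0, 3)
→ actuator (0, 3) — from layer 3 (avoid_obstacle)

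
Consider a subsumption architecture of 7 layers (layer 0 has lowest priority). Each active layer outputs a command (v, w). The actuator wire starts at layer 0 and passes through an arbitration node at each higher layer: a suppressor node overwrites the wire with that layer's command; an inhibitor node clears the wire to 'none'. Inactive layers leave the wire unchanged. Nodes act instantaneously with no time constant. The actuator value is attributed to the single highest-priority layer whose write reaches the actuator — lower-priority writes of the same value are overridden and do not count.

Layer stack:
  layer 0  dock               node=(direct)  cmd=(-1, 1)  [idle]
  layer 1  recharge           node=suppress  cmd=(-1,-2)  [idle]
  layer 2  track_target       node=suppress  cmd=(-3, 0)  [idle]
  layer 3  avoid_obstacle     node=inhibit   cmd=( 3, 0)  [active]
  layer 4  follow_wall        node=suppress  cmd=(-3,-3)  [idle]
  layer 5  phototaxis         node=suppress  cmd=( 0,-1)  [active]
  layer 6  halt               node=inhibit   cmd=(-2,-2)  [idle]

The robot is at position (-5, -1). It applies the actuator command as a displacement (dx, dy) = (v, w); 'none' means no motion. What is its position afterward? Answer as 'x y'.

[0] dock off; wire := none
[1] recharge off; pass none
[2] track_target off; pass none
[3] avoid_obstacle on (inhibit); wire := none
[4] follow_wall off; pass none
[5] phototaxis on (suppress); wire := (0, -1)
[6] halt off; pass (0, -1)
output (0, -1)
position: (-5, -1) + (0, -1) = (-5, -2)

-5 -2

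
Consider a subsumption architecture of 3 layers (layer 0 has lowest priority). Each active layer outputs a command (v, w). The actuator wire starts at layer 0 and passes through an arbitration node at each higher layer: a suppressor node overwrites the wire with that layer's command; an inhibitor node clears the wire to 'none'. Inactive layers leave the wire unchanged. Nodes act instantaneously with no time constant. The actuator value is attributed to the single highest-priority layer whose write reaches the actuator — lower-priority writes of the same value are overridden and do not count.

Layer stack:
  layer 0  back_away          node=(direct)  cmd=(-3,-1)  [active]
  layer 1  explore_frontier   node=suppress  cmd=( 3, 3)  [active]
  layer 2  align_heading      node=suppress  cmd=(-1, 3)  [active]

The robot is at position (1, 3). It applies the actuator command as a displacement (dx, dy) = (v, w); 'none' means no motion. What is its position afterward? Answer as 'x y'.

layer 0 (back_away) active — direct: (-3, -1)
layer 1 (explore_frontier) active — suppresses: (3, 3)
layer 2 (align_heading) active — suppresses: (-1, 3)
→ actuator (-1, 3)
position: (1, 3) + (-1, 3) = (0, 6)

0 6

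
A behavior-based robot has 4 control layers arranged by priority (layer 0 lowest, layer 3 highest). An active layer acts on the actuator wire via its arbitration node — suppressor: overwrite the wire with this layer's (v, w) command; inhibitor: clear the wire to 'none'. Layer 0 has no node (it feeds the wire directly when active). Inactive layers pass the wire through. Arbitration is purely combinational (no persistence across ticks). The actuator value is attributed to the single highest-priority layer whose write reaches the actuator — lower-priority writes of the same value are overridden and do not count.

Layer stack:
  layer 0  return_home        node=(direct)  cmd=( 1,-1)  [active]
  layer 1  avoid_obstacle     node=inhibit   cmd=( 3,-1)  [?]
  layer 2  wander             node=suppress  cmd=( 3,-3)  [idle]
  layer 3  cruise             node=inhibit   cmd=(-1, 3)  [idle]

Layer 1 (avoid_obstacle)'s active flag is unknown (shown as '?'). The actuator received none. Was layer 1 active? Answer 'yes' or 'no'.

yes

If layer 1 is active=yes:
  actuator would be none
If layer 1 is active=no:
  actuator would be (1, -1)
Observed none, so layer 1 was active.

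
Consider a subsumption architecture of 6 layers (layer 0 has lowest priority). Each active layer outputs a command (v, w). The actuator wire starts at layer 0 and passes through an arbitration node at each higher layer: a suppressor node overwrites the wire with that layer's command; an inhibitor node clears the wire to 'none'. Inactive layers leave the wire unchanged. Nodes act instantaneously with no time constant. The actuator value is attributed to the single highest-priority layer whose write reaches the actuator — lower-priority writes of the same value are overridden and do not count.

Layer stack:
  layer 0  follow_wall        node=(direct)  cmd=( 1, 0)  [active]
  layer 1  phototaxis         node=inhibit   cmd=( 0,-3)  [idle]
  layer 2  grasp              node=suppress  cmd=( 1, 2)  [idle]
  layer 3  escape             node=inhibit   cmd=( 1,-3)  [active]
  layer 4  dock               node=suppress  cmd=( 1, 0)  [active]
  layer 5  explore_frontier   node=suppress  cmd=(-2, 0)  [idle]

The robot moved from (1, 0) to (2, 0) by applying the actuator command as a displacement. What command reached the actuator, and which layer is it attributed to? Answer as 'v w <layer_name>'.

displacement = (2, 0) − (1, 0) = (1, 0)
[0] follow_wall on; wire := (1, 0)
[1] phototaxis off; pass (1, 0)
[2] grasp off; pass (1, 0)
[3] escape on (inhibit); wire := none
[4] dock on (suppress); wire := (1, 0)
[5] explore_frontier off; pass (1, 0)
output (1, 0) — from layer 4 (dock)

1 0 dock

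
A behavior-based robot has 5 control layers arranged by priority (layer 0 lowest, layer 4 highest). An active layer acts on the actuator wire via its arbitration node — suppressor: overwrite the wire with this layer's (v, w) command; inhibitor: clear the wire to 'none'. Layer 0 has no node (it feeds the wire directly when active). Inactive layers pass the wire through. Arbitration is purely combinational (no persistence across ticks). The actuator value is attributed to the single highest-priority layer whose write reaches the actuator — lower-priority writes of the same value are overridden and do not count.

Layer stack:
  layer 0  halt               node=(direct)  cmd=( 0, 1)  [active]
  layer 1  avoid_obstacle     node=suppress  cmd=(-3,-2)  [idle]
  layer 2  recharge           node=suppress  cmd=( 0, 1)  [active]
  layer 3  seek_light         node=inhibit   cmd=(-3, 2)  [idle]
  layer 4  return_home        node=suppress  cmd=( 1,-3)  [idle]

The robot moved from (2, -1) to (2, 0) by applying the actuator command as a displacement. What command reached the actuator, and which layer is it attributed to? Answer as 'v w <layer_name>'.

displacement = (2, 0) − (2, -1) = (0, 1)
layer 0 (halt) active — direct: (0, 1)
layer 1 (avoid_obstacle) idle — unchanged: (0, 1)
layer 2 (recharge) active — suppresses: (0, 1)
layer 3 (seek_light) idle — unchanged: (0, 1)
layer 4 (return_home) idle — unchanged: (0, 1)
→ actuator (0, 1) — from layer 2 (recharge)

0 1 recharge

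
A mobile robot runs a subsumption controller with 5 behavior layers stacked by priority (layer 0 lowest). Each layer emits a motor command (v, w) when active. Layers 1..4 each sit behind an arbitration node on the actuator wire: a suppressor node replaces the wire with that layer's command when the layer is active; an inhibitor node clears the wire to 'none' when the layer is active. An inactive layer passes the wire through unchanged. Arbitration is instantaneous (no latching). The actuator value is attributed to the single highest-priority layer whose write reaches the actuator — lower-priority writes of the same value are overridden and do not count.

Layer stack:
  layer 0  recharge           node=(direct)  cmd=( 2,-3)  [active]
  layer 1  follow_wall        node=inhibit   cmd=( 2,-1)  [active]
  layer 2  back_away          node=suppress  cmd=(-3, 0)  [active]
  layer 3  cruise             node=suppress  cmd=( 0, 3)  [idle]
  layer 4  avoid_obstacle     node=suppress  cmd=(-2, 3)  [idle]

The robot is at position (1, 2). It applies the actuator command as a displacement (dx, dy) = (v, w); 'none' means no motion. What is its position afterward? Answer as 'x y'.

L0 recharge: active, feeds wire = (2, -3)
L1 follow_wall: active, inhibitor → wire = none
L2 back_away: active, suppressor → wire = (-3, 0)
L3 cruise: idle → wire stays (-3, 0)
L4 avoid_obstacle: idle → wire stays (-3, 0)
actuator = (-3, 0)
position: (1, 2) + (-3, 0) = (-2, 2)

-2 2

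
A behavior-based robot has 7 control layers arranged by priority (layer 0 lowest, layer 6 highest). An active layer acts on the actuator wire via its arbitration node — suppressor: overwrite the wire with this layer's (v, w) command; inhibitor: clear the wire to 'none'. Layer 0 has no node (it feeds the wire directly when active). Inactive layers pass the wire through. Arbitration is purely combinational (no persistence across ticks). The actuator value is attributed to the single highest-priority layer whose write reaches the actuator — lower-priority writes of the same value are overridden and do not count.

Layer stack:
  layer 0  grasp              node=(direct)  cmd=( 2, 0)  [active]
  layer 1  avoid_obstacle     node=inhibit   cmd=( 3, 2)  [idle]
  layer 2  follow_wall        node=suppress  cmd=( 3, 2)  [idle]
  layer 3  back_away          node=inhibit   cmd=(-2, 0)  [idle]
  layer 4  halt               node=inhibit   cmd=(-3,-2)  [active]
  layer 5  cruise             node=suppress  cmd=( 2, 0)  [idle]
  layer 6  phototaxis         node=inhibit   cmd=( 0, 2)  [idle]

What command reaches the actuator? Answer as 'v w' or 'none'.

none

layer 0 (grasp) active — direct: (2, 0)
layer 1 (avoid_obstacle) idle — unchanged: (2, 0)
layer 2 (follow_wall) idle — unchanged: (2, 0)
layer 3 (back_away) idle — unchanged: (2, 0)
layer 4 (halt) active — inhibits: none
layer 5 (cruise) idle — unchanged: none
layer 6 (phototaxis) idle — unchanged: none
→ actuator none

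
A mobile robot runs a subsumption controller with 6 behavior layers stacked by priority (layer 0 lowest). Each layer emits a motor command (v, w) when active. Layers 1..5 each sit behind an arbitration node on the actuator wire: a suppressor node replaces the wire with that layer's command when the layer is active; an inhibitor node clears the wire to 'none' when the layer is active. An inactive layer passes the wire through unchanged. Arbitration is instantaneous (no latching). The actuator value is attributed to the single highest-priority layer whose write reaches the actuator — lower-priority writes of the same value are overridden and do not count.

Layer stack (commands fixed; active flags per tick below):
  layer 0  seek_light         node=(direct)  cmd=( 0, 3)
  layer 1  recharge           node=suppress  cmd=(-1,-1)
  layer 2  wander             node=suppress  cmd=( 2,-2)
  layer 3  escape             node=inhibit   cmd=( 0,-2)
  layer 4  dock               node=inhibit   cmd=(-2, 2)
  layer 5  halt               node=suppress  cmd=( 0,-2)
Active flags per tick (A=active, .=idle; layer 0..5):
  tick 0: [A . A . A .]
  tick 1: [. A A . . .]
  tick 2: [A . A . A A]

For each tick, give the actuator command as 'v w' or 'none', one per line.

tick 0:
  L0 seek_light: active, feeds wire = (0, 3)
  L1 recharge: idle → wire stays (0, 3)
  L2 wander: active, suppressor → wire = (2, -2)
  L3 escape: idle → wire stays (2, -2)
  L4 dock: active, inhibitor → wire = none
  L5 halt: idle → wire stays none
  actuator = none
tick 1:
  L0 seek_light: idle → wire = none
  L1 recharge: active, suppressor → wire = (-1, -1)
  L2 wander: active, suppressor → wire = (2, -2)
  L3 escape: idle → wire stays (2, -2)
  L4 dock: idle → wire stays (2, -2)
  L5 halt: idle → wire stays (2, -2)
  actuator = (2, -2)
tick 2:
  L0 seek_light: active, feeds wire = (0, 3)
  L1 recharge: idle → wire stays (0, 3)
  L2 wander: active, suppressor → wire = (2, -2)
  L3 escape: idle → wire stays (2, -2)
  L4 dock: active, inhibitor → wire = none
  L5 halt: active, suppressor → wire = (0, -2)
  actuator = (0, -2)

none
2 -2
0 -2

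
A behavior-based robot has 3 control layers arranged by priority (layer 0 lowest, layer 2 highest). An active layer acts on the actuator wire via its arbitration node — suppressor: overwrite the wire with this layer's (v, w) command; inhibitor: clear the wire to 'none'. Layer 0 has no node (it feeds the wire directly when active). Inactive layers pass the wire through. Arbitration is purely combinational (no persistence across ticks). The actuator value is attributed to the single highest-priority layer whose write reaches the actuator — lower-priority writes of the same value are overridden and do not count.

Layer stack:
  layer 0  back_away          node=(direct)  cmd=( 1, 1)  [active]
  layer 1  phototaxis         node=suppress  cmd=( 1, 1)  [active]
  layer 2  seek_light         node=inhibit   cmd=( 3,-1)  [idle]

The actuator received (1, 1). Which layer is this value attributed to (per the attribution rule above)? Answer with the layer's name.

[0] back_away on; wire := (1, 1)
[1] phototaxis on (suppress); wire := (1, 1)
[2] seek_light off; pass (1, 1)
output (1, 1)
last writer: layer 1 = phototaxis

phototaxis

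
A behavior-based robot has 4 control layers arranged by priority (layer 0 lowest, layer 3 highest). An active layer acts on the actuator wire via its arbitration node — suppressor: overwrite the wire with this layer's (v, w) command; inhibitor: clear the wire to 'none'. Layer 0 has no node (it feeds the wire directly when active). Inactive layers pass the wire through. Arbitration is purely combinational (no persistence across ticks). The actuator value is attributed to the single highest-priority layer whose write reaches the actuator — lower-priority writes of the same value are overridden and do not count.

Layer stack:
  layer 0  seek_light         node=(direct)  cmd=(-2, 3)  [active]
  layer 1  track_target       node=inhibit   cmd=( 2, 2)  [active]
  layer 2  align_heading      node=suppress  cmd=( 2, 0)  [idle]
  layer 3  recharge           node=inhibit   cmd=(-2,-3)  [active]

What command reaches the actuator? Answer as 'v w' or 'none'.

layer 0 (seek_light) active — direct: (-2, 3)
layer 1 (track_target) active — inhibits: none
layer 2 (align_heading) idle — unchanged: none
layer 3 (recharge) active — inhibits: none
→ actuator none

none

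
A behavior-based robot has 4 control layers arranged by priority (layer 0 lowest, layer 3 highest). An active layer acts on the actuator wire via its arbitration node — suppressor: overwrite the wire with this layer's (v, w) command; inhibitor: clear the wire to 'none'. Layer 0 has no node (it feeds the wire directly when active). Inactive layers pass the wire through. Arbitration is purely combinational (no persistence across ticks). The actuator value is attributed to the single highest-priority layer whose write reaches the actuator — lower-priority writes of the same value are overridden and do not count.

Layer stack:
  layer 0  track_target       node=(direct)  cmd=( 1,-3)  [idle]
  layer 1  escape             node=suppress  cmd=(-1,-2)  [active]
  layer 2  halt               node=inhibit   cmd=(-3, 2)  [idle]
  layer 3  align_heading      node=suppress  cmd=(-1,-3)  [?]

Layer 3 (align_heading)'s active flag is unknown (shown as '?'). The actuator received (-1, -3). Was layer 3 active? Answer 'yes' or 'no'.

If layer 3 is active=yes:
  actuator would be (-1, -3)
If layer 3 is active=no:
  actuator would be (-1, -2)
Observed (-1, -3), so layer 3 was active.

yes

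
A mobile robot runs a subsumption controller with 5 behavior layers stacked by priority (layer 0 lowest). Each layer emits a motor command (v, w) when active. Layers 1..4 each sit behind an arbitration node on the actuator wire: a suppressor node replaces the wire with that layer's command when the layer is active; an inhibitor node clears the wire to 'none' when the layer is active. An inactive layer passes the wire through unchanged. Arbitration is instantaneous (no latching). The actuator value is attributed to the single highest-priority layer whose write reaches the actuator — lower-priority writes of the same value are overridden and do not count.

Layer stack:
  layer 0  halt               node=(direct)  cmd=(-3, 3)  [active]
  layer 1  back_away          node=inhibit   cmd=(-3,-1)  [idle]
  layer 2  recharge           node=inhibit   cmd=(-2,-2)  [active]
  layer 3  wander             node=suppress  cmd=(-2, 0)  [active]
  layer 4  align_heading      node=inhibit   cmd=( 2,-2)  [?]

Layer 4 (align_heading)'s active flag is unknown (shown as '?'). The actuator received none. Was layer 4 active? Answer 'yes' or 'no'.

If layer 4 is active=yes:
  actuator would be none
If layer 4 is active=no:
  actuator would be (-2, 0)
Observed none, so layer 4 was active.

yes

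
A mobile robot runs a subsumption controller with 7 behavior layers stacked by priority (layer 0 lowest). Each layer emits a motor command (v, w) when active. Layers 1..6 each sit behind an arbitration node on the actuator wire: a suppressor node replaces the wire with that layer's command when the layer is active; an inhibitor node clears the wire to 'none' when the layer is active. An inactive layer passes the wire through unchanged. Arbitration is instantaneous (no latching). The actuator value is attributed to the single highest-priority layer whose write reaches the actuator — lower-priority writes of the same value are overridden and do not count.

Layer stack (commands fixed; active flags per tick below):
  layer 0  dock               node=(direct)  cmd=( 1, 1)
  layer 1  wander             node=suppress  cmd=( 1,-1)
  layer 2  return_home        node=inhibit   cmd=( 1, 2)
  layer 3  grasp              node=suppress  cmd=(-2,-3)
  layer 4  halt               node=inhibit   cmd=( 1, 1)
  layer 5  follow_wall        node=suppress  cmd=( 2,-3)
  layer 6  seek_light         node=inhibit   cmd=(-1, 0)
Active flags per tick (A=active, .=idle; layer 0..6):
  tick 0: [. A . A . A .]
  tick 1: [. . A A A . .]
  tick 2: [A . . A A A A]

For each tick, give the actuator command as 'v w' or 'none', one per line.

2 -3
none
none

tick 0:
  [0] dock off; wire := none
  [1] wander on (suppress); wire := (1, -1)
  [2] return_home off; pass (1, -1)
  [3] grasp on (suppress); wire := (-2, -3)
  [4] halt off; pass (-2, -3)
  [5] follow_wall on (suppress); wire := (2, -3)
  [6] seek_light off; pass (2, -3)
  output (2, -3)
tick 1:
  [0] dock off; wire := none
  [1] wander off; pass none
  [2] return_home on (inhibit); wire := none
  [3] grasp on (suppress); wire := (-2, -3)
  [4] halt on (inhibit); wire := none
  [5] follow_wall off; pass none
  [6] seek_light off; pass none
  output none
tick 2:
  [0] dock on; wire := (1, 1)
  [1] wander off; pass (1, 1)
  [2] return_home off; pass (1, 1)
  [3] grasp on (suppress); wire := (-2, -3)
  [4] halt on (inhibit); wire := none
  [5] follow_wall on (suppress); wire := (2, -3)
  [6] seek_light on (inhibit); wire := none
  output none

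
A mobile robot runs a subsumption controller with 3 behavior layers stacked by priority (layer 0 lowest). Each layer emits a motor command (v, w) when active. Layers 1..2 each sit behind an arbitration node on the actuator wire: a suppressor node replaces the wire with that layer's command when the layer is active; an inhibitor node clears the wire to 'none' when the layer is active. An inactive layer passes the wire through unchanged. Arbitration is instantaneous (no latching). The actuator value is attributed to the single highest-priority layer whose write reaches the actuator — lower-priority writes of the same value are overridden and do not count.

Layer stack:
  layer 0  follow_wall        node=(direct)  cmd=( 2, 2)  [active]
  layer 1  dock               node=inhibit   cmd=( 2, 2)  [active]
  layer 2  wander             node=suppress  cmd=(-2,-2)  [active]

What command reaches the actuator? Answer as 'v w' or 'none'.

L0 follow_wall: active, feeds wire = (2, 2)
L1 dock: active, inhibitor → wire = none
L2 wander: active, suppressor → wire = (-2, -2)
actuator = (-2, -2)

-2 -2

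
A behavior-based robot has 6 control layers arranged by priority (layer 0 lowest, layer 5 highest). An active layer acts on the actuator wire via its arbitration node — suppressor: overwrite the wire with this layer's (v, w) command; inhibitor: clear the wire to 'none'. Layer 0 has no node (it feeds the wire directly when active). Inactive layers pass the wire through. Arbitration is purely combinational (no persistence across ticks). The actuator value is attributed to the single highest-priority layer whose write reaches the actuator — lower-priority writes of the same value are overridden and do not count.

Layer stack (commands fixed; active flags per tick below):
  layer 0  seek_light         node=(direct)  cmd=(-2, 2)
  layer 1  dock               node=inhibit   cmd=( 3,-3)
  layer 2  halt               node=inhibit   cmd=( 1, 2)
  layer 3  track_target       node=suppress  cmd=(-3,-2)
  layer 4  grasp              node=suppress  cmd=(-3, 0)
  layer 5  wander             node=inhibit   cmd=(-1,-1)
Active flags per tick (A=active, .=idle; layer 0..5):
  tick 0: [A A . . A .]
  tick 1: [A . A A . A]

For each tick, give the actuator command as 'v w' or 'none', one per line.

tick 0:
  layer 0 (seek_light) active — direct: (-2, 2)
  layer 1 (dock) active — inhibits: none
  layer 2 (halt) idle — unchanged: none
  layer 3 (track_target) idle — unchanged: none
  layer 4 (grasp) active — suppresses: (-3, 0)
  layer 5 (wander) idle — unchanged: (-3, 0)
  → actuator (-3, 0)
tick 1:
  layer 0 (seek_light) active — direct: (-2, 2)
  layer 1 (dock) idle — unchanged: (-2, 2)
  layer 2 (halt) active — inhibits: none
  layer 3 (track_target) active — suppresses: (-3, -2)
  layer 4 (grasp) idle — unchanged: (-3, -2)
  layer 5 (wander) active — inhibits: none
  → actuator none

-3 0
none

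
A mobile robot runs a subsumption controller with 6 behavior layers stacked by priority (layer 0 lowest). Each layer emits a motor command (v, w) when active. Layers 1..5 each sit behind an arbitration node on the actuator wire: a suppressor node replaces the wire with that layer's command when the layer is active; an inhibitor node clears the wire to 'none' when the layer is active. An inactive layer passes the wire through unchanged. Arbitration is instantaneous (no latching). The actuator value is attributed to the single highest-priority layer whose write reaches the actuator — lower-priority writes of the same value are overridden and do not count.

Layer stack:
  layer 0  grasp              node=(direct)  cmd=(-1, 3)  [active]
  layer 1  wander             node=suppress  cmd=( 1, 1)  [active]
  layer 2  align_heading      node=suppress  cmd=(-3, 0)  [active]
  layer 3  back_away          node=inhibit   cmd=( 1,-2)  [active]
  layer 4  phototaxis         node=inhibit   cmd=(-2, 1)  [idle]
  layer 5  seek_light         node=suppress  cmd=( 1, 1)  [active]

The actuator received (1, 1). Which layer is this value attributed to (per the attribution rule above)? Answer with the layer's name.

seek_light

L0 grasp: active, feeds wire = (-1, 3)
L1 wander: active, suppressor → wire = (1, 1)
L2 align_heading: active, suppressor → wire = (-3, 0)
L3 back_away: active, inhibitor → wire = none
L4 phototaxis: idle → wire stays none
L5 seek_light: active, suppressor → wire = (1, 1)
actuator = (1, 1)
last writer: layer 5 = seek_light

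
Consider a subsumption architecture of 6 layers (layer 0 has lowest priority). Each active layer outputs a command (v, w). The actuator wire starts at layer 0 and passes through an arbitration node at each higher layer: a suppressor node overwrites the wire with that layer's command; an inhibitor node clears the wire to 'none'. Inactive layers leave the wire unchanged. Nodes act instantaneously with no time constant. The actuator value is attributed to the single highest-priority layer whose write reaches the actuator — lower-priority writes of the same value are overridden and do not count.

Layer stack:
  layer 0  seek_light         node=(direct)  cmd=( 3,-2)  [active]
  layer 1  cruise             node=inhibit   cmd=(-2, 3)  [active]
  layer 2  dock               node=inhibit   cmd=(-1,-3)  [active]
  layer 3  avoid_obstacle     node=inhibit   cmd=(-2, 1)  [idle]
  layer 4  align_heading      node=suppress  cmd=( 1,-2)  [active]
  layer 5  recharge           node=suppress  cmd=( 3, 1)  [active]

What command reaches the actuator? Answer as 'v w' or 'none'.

[0] seek_light on; wire := (3, -2)
[1] cruise on (inhibit); wire := none
[2] dock on (inhibit); wire := none
[3] avoid_obstacle off; pass none
[4] align_heading on (suppress); wire := (1, -2)
[5] recharge on (suppress); wire := (3, 1)
output (3, 1)

3 1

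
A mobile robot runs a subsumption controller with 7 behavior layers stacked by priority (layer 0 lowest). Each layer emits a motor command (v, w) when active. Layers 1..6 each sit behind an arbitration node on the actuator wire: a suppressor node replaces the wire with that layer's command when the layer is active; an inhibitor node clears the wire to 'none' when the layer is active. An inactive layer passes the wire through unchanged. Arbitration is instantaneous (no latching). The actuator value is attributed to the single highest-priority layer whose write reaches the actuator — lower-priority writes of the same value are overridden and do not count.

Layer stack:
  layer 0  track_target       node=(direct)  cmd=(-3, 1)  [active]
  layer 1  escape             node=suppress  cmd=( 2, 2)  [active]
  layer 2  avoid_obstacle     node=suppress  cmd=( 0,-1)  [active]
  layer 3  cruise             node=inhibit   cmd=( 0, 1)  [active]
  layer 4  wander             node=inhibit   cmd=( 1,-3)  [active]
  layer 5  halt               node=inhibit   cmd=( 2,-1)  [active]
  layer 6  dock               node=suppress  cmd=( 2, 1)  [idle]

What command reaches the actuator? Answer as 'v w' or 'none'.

none

layer 0 (track_target) active — direct: (-3, 1)
layer 1 (escape) active — suppresses: (2, 2)
layer 2 (avoid_obstacle) active — suppresses: (0, -1)
layer 3 (cruise) active — inhibits: none
layer 4 (wander) active — inhibits: none
layer 5 (halt) active — inhibits: none
layer 6 (dock) idle — unchanged: none
→ actuator none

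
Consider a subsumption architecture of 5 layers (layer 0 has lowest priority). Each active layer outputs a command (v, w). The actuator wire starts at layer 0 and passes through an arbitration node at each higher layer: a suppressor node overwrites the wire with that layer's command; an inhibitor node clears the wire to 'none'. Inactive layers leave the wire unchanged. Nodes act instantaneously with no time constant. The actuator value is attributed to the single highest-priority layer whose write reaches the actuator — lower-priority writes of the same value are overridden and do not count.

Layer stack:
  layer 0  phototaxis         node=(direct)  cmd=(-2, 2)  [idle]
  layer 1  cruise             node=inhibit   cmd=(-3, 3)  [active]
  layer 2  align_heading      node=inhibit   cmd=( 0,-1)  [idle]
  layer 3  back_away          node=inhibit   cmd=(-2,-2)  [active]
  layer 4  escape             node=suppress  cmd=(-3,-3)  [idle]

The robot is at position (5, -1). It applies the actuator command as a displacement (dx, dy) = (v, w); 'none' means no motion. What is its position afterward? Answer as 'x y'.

5 -1

layer 0 (phototaxis) idle — none
layer 1 (cruise) active — inhibits: none
layer 2 (align_heading) idle — unchanged: none
layer 3 (back_away) active — inhibits: none
layer 4 (escape) idle — unchanged: none
→ actuator none
position: (5, -1) + none = (5, -1)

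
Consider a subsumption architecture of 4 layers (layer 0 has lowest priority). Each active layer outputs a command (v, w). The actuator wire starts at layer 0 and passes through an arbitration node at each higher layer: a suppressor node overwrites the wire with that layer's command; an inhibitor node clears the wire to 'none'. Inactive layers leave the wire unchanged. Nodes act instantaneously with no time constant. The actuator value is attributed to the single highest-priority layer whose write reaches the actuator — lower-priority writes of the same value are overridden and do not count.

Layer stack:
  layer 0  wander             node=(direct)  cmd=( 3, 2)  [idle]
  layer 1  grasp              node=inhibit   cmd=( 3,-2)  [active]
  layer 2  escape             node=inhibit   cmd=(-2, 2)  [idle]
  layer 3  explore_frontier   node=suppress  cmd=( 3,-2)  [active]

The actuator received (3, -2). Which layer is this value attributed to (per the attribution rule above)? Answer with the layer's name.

explore_frontier

layer 0 (wander) idle — none
layer 1 (grasp) active — inhibits: none
layer 2 (escape) idle — unchanged: none
layer 3 (explore_frontier) active — suppresses: (3, -2)
→ actuator (3, -2)
last writer: layer 3 = explore_frontier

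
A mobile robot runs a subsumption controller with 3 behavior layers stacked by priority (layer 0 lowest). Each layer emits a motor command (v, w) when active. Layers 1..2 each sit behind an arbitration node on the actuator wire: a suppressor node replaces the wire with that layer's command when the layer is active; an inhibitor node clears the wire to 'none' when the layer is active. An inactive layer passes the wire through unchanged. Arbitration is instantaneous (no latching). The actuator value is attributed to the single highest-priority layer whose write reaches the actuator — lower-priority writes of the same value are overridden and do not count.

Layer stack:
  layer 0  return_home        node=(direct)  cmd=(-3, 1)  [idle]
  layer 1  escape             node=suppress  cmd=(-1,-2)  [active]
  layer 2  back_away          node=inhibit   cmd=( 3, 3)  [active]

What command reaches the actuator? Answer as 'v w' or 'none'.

none

layer 0 (return_home) idle — none
layer 1 (escape) active — suppresses: (-1, -2)
layer 2 (back_away) active — inhibits: none
→ actuator none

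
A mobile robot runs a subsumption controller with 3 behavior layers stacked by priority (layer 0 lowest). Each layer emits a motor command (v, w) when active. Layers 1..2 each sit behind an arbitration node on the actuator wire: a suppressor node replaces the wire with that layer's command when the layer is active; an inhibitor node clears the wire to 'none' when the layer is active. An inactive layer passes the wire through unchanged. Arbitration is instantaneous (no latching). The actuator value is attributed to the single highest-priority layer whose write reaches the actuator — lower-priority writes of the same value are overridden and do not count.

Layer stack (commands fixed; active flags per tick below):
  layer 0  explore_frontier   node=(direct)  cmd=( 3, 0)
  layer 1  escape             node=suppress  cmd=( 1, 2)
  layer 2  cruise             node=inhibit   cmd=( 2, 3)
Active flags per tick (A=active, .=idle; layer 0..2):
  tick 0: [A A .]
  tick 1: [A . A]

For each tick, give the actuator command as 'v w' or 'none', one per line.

tick 0:
  layer 0 (explore_frontier) active — direct: (3, 0)
  layer 1 (escape) active — suppresses: (1, 2)
  layer 2 (cruise) idle — unchanged: (1, 2)
  → actuator (1, 2)
tick 1:
  layer 0 (explore_frontier) active — direct: (3, 0)
  layer 1 (escape) idle — unchanged: (3, 0)
  layer 2 (cruise) active — inhibits: none
  → actuator none

1 2
none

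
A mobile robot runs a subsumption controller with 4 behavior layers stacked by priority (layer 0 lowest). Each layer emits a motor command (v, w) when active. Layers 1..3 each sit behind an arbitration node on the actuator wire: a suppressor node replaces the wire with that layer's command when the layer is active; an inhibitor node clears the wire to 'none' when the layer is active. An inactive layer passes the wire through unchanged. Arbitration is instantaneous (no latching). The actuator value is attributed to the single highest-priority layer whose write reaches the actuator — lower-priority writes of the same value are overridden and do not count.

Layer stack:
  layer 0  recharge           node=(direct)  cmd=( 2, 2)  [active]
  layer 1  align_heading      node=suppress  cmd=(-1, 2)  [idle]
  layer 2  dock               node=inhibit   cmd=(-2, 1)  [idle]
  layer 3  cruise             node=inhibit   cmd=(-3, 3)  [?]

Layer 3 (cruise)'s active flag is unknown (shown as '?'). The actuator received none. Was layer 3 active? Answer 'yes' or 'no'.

If layer 3 is active=yes:
  actuator would be none
If layer 3 is active=no:
  actuator would be (2, 2)
Observed none, so layer 3 was active.

yes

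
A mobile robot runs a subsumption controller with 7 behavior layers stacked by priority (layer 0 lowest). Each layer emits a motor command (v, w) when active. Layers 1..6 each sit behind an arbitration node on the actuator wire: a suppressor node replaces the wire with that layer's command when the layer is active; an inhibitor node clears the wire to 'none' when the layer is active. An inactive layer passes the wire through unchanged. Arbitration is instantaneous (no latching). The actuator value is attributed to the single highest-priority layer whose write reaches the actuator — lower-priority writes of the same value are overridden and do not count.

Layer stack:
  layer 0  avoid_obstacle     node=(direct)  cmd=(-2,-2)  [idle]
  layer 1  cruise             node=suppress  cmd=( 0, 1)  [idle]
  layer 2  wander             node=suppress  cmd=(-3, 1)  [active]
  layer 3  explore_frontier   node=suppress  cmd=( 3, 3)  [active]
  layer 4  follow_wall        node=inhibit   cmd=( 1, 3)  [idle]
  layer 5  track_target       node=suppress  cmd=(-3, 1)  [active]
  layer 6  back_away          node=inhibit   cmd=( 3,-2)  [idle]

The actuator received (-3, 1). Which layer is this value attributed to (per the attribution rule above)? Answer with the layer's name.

track_target

L0 avoid_obstacle: idle → wire = none
L1 cruise: idle → wire stays none
L2 wander: active, suppressor → wire = (-3, 1)
L3 explore_frontier: active, suppressor → wire = (3, 3)
L4 follow_wall: idle → wire stays (3, 3)
L5 track_target: active, suppressor → wire = (-3, 1)
L6 back_away: idle → wire stays (-3, 1)
actuator = (-3, 1)
last writer: layer 5 = track_target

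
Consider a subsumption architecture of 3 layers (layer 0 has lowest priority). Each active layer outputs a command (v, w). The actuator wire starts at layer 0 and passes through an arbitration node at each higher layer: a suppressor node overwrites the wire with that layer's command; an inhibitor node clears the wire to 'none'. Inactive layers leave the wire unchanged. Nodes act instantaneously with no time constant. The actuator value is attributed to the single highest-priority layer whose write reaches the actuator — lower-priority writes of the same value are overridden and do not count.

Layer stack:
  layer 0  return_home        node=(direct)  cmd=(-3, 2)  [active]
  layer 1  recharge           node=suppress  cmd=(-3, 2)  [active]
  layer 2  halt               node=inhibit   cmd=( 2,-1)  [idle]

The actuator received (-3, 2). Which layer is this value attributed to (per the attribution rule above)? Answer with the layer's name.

recharge

layer 0 (return_home) active — direct: (-3, 2)
layer 1 (recharge) active — suppresses: (-3, 2)
layer 2 (halt) idle — unchanged: (-3, 2)
→ actuator (-3, 2)
last writer: layer 1 = recharge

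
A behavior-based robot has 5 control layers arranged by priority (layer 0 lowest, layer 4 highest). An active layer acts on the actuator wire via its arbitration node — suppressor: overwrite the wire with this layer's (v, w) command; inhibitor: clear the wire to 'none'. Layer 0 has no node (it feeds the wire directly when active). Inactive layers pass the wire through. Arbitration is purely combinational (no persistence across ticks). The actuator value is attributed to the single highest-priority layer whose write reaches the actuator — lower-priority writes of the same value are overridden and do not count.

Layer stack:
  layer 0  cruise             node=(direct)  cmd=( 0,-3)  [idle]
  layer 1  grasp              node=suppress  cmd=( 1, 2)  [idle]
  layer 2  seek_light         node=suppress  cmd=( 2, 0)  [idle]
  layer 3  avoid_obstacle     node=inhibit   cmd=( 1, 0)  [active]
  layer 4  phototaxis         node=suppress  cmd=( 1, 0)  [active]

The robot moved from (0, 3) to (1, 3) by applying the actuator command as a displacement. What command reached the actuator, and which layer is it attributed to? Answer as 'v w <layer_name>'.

displacement = (1, 3) − (0, 3) = (1, 0)
L0 cruise: idle → wire = none
L1 grasp: idle → wire stays none
L2 seek_light: idle → wire stays none
L3 avoid_obstacle: active, inhibitor → wire = none
L4 phototaxis: active, suppressor → wire = (1, 0)
actuator = (1, 0) — from layer 4 (phototaxis)

1 0 phototaxis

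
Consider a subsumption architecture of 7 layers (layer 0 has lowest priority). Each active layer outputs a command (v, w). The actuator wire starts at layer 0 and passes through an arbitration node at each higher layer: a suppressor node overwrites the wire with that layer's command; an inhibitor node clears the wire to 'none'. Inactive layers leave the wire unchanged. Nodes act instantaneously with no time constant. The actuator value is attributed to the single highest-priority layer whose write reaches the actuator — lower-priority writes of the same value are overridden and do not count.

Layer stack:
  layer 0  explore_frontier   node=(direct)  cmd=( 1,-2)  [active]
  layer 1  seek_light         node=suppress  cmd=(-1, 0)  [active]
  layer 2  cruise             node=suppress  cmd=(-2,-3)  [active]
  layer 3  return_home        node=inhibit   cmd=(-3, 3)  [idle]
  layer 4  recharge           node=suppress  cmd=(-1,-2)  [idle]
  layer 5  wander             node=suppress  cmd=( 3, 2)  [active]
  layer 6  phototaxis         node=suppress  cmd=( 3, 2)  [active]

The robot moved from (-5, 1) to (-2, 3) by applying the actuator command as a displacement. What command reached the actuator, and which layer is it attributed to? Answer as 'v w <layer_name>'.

3 2 phototaxis

displacement = (-2, 3) − (-5, 1) = (3, 2)
layer 0 (explore_frontier) active — direct: (1, -2)
layer 1 (seek_light) active — suppresses: (-1, 0)
layer 2 (cruise) active — suppresses: (-2, -3)
layer 3 (return_home) idle — unchanged: (-2, -3)
layer 4 (recharge) idle — unchanged: (-2, -3)
layer 5 (wander) active — suppresses: (3, 2)
layer 6 (phototaxis) active — suppresses: (3, 2)
→ actuator (3, 2) — from layer 6 (phototaxis)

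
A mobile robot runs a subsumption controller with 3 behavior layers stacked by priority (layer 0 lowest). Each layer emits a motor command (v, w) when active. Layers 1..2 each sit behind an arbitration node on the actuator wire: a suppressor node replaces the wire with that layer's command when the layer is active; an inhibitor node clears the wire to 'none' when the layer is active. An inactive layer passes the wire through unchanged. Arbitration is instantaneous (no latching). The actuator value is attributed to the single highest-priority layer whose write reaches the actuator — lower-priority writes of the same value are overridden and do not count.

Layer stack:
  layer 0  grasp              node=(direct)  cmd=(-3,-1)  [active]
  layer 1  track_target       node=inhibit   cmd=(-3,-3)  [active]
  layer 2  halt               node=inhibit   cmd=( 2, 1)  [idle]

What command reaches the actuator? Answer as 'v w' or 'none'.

layer 0 (grasp) active — direct: (-3, -1)
layer 1 (track_target) active — inhibits: none
layer 2 (halt) idle — unchanged: none
→ actuator none

none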